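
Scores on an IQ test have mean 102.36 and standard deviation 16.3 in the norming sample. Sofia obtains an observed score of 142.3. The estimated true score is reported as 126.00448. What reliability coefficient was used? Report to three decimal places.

0.592

T̂ = ρX + (1 − ρ)μ  ⇒  T̂ − μ = ρ(X − μ)
ρ = (T̂ − μ)/(X − μ) = (126.00448 − 102.36) / (142.3 − 102.36) = 23.64448 / 39.94 = 0.59200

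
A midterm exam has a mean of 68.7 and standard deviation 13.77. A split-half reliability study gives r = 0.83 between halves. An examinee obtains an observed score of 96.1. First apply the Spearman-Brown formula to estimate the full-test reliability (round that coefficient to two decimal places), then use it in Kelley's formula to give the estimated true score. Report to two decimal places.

93.63

Spearman-Brown: ρ = 2r/(1 + r) = 2(0.83)/(1 + 0.83) = 1.660/1.83 = 0.9071 → 0.91
T̂ = 0.91(96.1) + 0.09(68.7) = 87.451 + 6.183 = 93.634 → 93.63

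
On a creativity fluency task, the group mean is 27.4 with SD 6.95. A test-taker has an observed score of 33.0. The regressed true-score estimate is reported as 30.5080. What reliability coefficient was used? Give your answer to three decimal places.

T̂ = ρX + (1 − ρ)μ  ⇒  T̂ − μ = ρ(X − μ)
ρ = (T̂ − μ)/(X − μ) = (30.5080 − 27.4) / (33.0 − 27.4) = 3.1080 / 5.6 = 0.55500

0.555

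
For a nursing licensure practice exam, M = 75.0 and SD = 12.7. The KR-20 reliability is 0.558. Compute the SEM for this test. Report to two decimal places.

SEM = SD · √(1 − ρ) = 12.7 × √0.442 = 12.7 × 0.6648 = 8.443

8.44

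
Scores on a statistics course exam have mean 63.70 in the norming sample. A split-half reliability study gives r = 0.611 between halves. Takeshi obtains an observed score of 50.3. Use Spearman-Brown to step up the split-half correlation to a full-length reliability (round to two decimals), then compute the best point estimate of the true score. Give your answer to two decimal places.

53.52

Spearman-Brown: ρ = 2r/(1 + r) = 2(0.611)/(1 + 0.611) = 1.2220/1.611 = 0.7585 → 0.76
T̂ = 0.76(50.3) + 0.24(63.70) = 38.228 + 15.2880 = 53.516 → 53.52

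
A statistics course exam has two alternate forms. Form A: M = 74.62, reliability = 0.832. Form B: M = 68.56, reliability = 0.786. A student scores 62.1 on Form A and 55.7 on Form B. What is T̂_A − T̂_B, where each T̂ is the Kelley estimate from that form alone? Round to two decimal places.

T̂_A = 0.832(62.1) + 0.168(74.62) = 64.2034
T̂_B = 0.786(55.7) + 0.214(68.56) = 58.4520
T̂_A − T̂_B = 5.7513

5.75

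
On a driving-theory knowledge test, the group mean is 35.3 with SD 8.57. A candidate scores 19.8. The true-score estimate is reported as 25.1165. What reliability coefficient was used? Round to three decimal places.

0.657

T̂ = ρX + (1 − ρ)μ  ⇒  T̂ − μ = ρ(X − μ)
ρ = (T̂ − μ)/(X − μ) = (25.1165 − 35.3) / (19.8 − 35.3) = -10.1835 / -15.5 = 0.65700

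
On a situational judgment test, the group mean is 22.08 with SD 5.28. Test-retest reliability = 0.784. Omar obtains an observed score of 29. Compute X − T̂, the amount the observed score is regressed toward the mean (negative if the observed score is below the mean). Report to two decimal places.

T̂ = 0.784(29) + 0.216(22.08) = 22.736 + 4.76928 = 27.5053 → 27.505
X − T̂ = 29 − 27.505 = 1.495 → 1.49

1.49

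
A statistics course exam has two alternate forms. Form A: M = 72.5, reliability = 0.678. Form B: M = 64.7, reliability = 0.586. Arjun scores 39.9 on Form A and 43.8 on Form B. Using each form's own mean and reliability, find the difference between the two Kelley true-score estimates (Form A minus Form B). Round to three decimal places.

T̂_A = 0.678(39.9) + 0.322(72.5) = 50.39720
T̂_B = 0.586(43.8) + 0.414(64.7) = 52.45260
T̂_A − T̂_B = -2.05540

-2.055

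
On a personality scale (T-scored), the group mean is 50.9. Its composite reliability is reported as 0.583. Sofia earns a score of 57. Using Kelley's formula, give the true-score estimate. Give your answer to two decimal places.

54.46

T̂ = ρX + (1 − ρ)μ
  = 0.583 × 57 + 0.417 × 50.9
  = 33.231 + 21.2253
  = 54.456
  ≈ 54.46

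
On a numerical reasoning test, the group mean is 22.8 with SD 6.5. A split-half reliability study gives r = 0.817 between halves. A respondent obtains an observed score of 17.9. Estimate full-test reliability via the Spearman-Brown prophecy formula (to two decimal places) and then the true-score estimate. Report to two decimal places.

Spearman-Brown: ρ = 2r/(1 + r) = 2(0.817)/(1 + 0.817) = 1.6340/1.817 = 0.8993 → 0.90
T̂ = 0.90(17.9) + 0.10(22.8) = 16.110 + 2.280 = 18.390 → 18.39

18.39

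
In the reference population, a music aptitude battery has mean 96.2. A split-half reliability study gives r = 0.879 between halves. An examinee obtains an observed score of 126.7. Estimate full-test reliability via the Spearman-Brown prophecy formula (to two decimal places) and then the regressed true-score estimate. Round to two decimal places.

Spearman-Brown: ρ = 2r/(1 + r) = 2(0.879)/(1 + 0.879) = 1.7580/1.879 = 0.9356 → 0.94
T̂ = ρX + (1 − ρ)μ
  = 0.94 × 126.7 + 0.06 × 96.2
  = 119.098 + 5.772
  = 124.870
  ≈ 124.87

124.87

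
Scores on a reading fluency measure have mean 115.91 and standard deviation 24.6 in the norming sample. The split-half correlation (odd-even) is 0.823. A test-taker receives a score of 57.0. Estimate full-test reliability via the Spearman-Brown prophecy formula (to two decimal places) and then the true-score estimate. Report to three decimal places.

Spearman-Brown: ρ = 2r/(1 + r) = 2(0.823)/(1 + 0.823) = 1.6460/1.823 = 0.9029 → 0.90
T̂ = 0.90(57.0) + 0.10(115.91) = 51.300 + 11.5910 = 62.8910 → 62.891

62.891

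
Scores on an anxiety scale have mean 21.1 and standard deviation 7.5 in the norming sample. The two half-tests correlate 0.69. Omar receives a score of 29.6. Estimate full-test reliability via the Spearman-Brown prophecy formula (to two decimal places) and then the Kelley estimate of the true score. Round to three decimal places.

28.070

Spearman-Brown: ρ = 2r/(1 + r) = 2(0.69)/(1 + 0.69) = 1.380/1.69 = 0.8166 → 0.82
Weight the observed score by reliability and the mean by (1 − reliability): T̂ = 0.82·29.6 + 0.18·21.1 = 24.272 + 3.798 = 28.0700.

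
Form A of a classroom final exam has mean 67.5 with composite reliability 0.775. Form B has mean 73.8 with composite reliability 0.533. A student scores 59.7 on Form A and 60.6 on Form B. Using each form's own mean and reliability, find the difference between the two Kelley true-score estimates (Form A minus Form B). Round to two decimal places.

T̂_A = 0.775(59.7) + 0.225(67.5) = 61.4550
T̂_B = 0.533(60.6) + 0.467(73.8) = 66.7644
T̂_A − T̂_B = -5.3094

-5.31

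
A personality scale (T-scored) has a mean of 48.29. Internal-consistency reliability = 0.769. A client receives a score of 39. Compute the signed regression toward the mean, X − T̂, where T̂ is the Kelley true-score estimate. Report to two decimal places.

-2.15

Weight the observed score by reliability and the mean by (1 − reliability): T̂ = 0.769·39 + 0.231·48.29 = 29.991 + 11.15499 = 41.1460.
X − T̂ = 39 − 41.146 = -2.146 → -2.15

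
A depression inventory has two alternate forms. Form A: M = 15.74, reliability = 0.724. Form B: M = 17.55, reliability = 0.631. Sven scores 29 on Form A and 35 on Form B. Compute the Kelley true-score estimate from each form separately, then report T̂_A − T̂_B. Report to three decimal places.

-3.221

T̂_A = 0.724(29) + 0.276(15.74) = 25.34024
T̂_B = 0.631(35) + 0.369(17.55) = 28.56095
T̂_A − T̂_B = -3.22071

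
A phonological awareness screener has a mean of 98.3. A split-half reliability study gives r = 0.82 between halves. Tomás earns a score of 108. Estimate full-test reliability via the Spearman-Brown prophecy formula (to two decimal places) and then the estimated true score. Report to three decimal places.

Spearman-Brown: ρ = 2r/(1 + r) = 2(0.82)/(1 + 0.82) = 1.640/1.82 = 0.9011 → 0.90
T̂ = ρX + (1 − ρ)μ
  = 0.90 × 108 + 0.10 × 98.3
  = 97.20 + 9.830
  = 107.0300
  ≈ 107.030

107.030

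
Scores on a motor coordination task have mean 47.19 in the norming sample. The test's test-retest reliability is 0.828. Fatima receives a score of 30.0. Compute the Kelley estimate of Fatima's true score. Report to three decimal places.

32.957

Weight the observed score by reliability and the mean by (1 − reliability): T̂ = 0.828·30.0 + 0.172·47.19 = 24.8400 + 8.11668 = 32.9567.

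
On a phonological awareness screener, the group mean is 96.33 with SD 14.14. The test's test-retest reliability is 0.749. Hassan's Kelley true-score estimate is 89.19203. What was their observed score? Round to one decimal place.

T̂ = ρX + (1 − ρ)μ  ⇒  X = (T̂ − (1 − ρ)μ) / ρ
X = (89.19203 − 0.251 × 96.33) / 0.749 = (89.19203 − 24.17883) / 0.749 = 65.01320 / 0.749 = 86.800

86.8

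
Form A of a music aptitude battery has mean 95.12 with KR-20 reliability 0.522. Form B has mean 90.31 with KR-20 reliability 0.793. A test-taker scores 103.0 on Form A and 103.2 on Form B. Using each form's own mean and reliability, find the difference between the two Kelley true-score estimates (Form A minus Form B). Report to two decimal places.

T̂_A = 0.522(103.0) + 0.478(95.12) = 99.2334
T̂_B = 0.793(103.2) + 0.207(90.31) = 100.5318
T̂_A − T̂_B = -1.2984

-1.30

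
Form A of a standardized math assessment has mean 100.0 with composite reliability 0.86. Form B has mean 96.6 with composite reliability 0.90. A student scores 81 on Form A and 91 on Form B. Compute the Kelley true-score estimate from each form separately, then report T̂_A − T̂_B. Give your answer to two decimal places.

T̂_A = 0.86(81) + 0.14(100.0) = 83.6600
T̂_B = 0.90(91) + 0.10(96.6) = 91.5600
T̂_A − T̂_B = -7.9000

-7.90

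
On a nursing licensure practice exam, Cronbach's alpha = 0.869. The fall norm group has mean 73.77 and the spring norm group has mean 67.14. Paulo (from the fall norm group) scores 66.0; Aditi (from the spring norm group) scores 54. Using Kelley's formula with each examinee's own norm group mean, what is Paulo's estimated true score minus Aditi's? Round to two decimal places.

11.30

T̂_Paulo = 0.869(66.0) + 0.131(73.77) = 67.0179
T̂_Aditi = 0.869(54) + 0.131(67.14) = 55.7213
Difference = 67.0179 − 55.7213 = 11.2965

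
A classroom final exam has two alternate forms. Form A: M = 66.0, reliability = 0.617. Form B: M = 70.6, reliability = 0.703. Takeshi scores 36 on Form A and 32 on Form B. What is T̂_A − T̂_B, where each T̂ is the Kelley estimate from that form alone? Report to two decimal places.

T̂_A = 0.617(36) + 0.383(66.0) = 47.4900
T̂_B = 0.703(32) + 0.297(70.6) = 43.4642
T̂_A − T̂_B = 4.0258

4.03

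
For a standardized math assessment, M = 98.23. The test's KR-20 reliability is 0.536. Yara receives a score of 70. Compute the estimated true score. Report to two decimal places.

Regress the observed score toward the mean by the unreliability: T̂ = 0.536·70 + 0.464·98.23 = 37.520 + 45.57872 = 83.099.

83.10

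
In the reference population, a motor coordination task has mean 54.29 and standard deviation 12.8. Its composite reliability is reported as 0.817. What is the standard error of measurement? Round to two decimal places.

5.48

SEM = SD · √(1 − ρ) = 12.8 × √0.183 = 12.8 × 0.4278 = 5.476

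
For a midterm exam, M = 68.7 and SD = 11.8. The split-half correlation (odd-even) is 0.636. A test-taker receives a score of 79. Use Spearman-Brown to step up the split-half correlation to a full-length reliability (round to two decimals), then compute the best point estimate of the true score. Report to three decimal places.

76.734

Spearman-Brown: ρ = 2r/(1 + r) = 2(0.636)/(1 + 0.636) = 1.2720/1.636 = 0.7775 → 0.78
T̂ = 0.78(79) + 0.22(68.7) = 61.62 + 15.114 = 76.7340 → 76.734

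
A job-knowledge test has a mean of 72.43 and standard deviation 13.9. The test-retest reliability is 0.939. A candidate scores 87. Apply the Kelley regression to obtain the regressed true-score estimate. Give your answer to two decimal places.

86.11

T̂ = ρX + (1 − ρ)μ
  = 0.939 × 87 + 0.061 × 72.43
  = 81.693 + 4.41823
  = 86.111
  ≈ 86.11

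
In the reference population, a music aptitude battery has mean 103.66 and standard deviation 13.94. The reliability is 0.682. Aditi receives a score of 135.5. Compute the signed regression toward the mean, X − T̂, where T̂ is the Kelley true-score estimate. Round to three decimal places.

10.125

Regress the observed score toward the mean by the unreliability: T̂ = 0.682·135.5 + 0.318·103.66 = 92.4110 + 32.96388 = 125.37488.
X − T̂ = 135.5 − 125.3749 = 10.1251 → 10.125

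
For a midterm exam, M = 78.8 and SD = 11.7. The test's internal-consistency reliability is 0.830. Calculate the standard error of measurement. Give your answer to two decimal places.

SEM = SD · √(1 − ρ) = 11.7 × √0.170 = 11.7 × 0.4123 = 4.824

4.82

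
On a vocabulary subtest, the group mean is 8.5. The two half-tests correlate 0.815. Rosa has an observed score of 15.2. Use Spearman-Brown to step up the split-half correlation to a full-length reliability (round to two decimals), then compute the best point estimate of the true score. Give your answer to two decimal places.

14.53

Spearman-Brown: ρ = 2r/(1 + r) = 2(0.815)/(1 + 0.815) = 1.6300/1.815 = 0.8981 → 0.90
Kelley's formula gives T̂ = 0.90·15.2 + 0.10·8.5 = 13.680 + 0.850 = 14.530.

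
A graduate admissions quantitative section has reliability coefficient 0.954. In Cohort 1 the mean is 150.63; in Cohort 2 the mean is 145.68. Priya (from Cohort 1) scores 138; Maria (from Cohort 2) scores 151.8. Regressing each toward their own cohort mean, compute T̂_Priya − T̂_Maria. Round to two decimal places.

T̂_Priya = 0.954(138) + 0.046(150.63) = 138.5810
T̂_Maria = 0.954(151.8) + 0.046(145.68) = 151.5185
Difference = 138.5810 − 151.5185 = -12.9375

-12.94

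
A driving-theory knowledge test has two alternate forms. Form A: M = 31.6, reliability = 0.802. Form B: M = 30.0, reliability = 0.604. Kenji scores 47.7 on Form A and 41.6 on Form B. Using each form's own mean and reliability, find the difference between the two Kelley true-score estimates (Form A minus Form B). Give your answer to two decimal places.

7.51

T̂_A = 0.802(47.7) + 0.198(31.6) = 44.5122
T̂_B = 0.604(41.6) + 0.396(30.0) = 37.0064
T̂_A − T̂_B = 7.5058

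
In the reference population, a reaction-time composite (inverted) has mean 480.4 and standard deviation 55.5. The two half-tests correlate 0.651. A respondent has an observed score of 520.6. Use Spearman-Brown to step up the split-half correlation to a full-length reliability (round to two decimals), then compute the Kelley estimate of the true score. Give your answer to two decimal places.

512.16

Spearman-Brown: ρ = 2r/(1 + r) = 2(0.651)/(1 + 0.651) = 1.3020/1.651 = 0.7886 → 0.79
T̂ = 0.79(520.6) + 0.21(480.4) = 411.274 + 100.884 = 512.158 → 512.16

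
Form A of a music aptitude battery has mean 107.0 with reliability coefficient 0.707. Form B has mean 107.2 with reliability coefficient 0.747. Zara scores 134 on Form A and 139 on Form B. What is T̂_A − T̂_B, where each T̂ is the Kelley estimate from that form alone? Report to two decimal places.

-4.87

T̂_A = 0.707(134) + 0.293(107.0) = 126.0890
T̂_B = 0.747(139) + 0.253(107.2) = 130.9546
T̂_A − T̂_B = -4.8656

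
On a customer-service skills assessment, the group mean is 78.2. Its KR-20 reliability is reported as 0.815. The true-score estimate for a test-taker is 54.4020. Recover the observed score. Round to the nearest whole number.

T̂ = ρX + (1 − ρ)μ  ⇒  X = (T̂ − (1 − ρ)μ) / ρ
X = (54.4020 − 0.185 × 78.2) / 0.815 = (54.4020 − 14.4670) / 0.815 = 39.9350 / 0.815 = 49.00

49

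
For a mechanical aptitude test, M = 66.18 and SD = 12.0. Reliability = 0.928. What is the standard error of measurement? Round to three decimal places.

3.220

SEM = SD · √(1 − ρ) = 12.0 × √0.072 = 12.0 × 0.2683 = 3.2199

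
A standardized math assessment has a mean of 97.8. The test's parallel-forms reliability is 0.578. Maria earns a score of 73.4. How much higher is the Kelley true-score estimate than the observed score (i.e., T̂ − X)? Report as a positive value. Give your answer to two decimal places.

Weight the observed score by reliability and the mean by (1 − reliability): T̂ = 0.578·73.4 + 0.422·97.8 = 42.4252 + 41.2716 = 83.6968.
T̂ − X = 83.697 − 73.4 = 10.297 → 10.30

10.30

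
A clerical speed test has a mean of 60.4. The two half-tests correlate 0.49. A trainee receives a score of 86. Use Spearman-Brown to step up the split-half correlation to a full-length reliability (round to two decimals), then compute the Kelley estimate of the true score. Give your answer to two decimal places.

Spearman-Brown: ρ = 2r/(1 + r) = 2(0.49)/(1 + 0.49) = 0.980/1.49 = 0.6577 → 0.66
Weight the observed score by reliability and the mean by (1 − reliability): T̂ = 0.66·86 + 0.34·60.4 = 56.76 + 20.536 = 77.296.

77.30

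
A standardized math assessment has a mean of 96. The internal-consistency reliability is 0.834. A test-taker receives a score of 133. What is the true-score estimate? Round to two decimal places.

Weight the observed score by reliability and the mean by (1 − reliability): T̂ = 0.834·133 + 0.166·96 = 110.922 + 15.936 = 126.858.

126.86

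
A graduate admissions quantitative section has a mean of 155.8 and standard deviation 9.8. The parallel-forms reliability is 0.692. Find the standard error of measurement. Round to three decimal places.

SEM = SD · √(1 − ρ) = 9.8 × √0.308 = 9.8 × 0.5550 = 5.4388

5.439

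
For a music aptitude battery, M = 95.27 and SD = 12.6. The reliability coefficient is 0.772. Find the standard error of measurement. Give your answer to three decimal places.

SEM = SD · √(1 − ρ) = 12.6 × √0.228 = 12.6 × 0.4775 = 6.0164

6.016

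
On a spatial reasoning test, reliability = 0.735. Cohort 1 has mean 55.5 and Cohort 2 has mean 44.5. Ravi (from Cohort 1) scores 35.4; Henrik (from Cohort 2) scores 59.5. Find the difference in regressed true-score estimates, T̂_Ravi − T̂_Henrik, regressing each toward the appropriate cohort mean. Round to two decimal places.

-14.80

T̂_Ravi = 0.735(35.4) + 0.265(55.5) = 40.7265
T̂_Henrik = 0.735(59.5) + 0.265(44.5) = 55.5250
Difference = 40.7265 − 55.5250 = -14.7985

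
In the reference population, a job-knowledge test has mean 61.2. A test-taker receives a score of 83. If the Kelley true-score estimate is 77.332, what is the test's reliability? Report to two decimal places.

T̂ = ρX + (1 − ρ)μ  ⇒  T̂ − μ = ρ(X − μ)
ρ = (T̂ − μ)/(X − μ) = (77.332 − 61.2) / (83 − 61.2) = 16.132 / 21.8 = 0.7400

0.74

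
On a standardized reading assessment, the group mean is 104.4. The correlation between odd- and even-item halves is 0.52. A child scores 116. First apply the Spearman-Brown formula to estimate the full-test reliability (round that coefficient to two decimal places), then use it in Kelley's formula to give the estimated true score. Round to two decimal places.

Spearman-Brown: ρ = 2r/(1 + r) = 2(0.52)/(1 + 0.52) = 1.040/1.52 = 0.6842 → 0.68
T̂ = 0.68(116) + 0.32(104.4) = 78.88 + 33.408 = 112.288 → 112.29

112.29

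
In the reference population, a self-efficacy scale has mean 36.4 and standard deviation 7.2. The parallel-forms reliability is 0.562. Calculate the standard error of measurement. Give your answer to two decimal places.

4.77

SEM = SD · √(1 − ρ) = 7.2 × √0.438 = 7.2 × 0.6618 = 4.765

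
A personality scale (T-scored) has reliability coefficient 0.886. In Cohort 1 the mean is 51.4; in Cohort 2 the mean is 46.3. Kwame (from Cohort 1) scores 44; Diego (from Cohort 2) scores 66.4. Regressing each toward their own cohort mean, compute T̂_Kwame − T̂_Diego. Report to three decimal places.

-19.265

T̂_Kwame = 0.886(44) + 0.114(51.4) = 44.84360
T̂_Diego = 0.886(66.4) + 0.114(46.3) = 64.10860
Difference = 44.84360 − 64.10860 = -19.26500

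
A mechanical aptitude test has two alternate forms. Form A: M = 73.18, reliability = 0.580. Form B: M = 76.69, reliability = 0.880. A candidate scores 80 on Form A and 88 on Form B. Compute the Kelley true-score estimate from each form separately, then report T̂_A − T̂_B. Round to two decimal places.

-9.51

T̂_A = 0.580(80) + 0.420(73.18) = 77.1356
T̂_B = 0.880(88) + 0.120(76.69) = 86.6428
T̂_A − T̂_B = -9.5072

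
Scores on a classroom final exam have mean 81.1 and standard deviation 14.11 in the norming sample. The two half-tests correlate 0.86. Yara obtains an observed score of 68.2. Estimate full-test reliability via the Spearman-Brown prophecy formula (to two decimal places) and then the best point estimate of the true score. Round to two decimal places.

Spearman-Brown: ρ = 2r/(1 + r) = 2(0.86)/(1 + 0.86) = 1.720/1.86 = 0.9247 → 0.92
T̂ = ρX + (1 − ρ)μ
  = 0.92 × 68.2 + 0.08 × 81.1
  = 62.744 + 6.488
  = 69.232
  ≈ 69.23

69.23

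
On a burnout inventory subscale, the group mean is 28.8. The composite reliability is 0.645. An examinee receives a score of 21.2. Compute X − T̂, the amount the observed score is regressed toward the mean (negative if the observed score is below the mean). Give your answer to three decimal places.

Weight the observed score by reliability and the mean by (1 − reliability): T̂ = 0.645·21.2 + 0.355·28.8 = 13.6740 + 10.2240 = 23.89800.
X − T̂ = 21.2 − 23.8980 = -2.6980 → -2.698

-2.698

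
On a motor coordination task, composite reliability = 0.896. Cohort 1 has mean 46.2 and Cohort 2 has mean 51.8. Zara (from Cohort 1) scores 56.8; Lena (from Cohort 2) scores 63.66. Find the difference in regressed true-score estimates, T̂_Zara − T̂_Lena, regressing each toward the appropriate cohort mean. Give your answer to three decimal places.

-6.729

T̂_Zara = 0.896(56.8) + 0.104(46.2) = 55.69760
T̂_Lena = 0.896(63.66) + 0.104(51.8) = 62.42656
Difference = 55.69760 − 62.42656 = -6.72896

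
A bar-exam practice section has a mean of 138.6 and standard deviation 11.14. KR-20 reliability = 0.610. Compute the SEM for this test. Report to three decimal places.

6.957

SEM = SD · √(1 − ρ) = 11.14 × √0.390 = 11.14 × 0.6245 = 6.9569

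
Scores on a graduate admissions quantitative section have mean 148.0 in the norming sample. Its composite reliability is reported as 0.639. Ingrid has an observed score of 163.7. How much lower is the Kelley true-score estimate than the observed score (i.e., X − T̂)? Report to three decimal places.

5.668

T̂ = ρX + (1 − ρ)μ
  = 0.639 × 163.7 + 0.361 × 148.0
  = 104.6043 + 53.4280
  = 158.03230
  ≈ 158.0323
X − T̂ = 163.7 − 158.0323 = 5.6677 → 5.668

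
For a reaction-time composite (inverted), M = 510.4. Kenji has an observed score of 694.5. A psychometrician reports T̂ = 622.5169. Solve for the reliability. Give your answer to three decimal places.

0.609

T̂ = ρX + (1 − ρ)μ  ⇒  T̂ − μ = ρ(X − μ)
ρ = (T̂ − μ)/(X − μ) = (622.5169 − 510.4) / (694.5 − 510.4) = 112.1169 / 184.1 = 0.60900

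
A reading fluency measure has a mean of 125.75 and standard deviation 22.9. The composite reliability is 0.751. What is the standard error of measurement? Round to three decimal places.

11.427

SEM = SD · √(1 − ρ) = 22.9 × √0.249 = 22.9 × 0.4990 = 11.4271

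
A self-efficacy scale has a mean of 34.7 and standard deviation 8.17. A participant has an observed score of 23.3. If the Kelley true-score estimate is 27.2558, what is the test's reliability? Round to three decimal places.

0.653

T̂ = ρX + (1 − ρ)μ  ⇒  T̂ − μ = ρ(X − μ)
ρ = (T̂ − μ)/(X − μ) = (27.2558 − 34.7) / (23.3 − 34.7) = -7.4442 / -11.4 = 0.65300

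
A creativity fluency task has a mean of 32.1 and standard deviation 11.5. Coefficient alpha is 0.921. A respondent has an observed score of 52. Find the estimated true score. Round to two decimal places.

50.43

T̂ = ρX + (1 − ρ)μ
  = 0.921 × 52 + 0.079 × 32.1
  = 47.892 + 2.5359
  = 50.428
  ≈ 50.43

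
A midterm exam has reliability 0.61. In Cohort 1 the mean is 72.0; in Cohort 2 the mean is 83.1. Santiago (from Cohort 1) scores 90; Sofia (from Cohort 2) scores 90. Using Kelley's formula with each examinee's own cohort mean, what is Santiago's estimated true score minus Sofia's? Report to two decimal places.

T̂_Santiago = 0.61(90) + 0.39(72.0) = 82.9800
T̂_Sofia = 0.61(90) + 0.39(83.1) = 87.3090
Difference = 82.9800 − 87.3090 = -4.3290

-4.33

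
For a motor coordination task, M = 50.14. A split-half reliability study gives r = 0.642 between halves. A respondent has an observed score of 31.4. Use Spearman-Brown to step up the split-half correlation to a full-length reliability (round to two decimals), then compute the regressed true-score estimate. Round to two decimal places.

Spearman-Brown: ρ = 2r/(1 + r) = 2(0.642)/(1 + 0.642) = 1.2840/1.642 = 0.7820 → 0.78
Regress the observed score toward the mean by the unreliability: T̂ = 0.78·31.4 + 0.22·50.14 = 24.492 + 11.0308 = 35.523.

35.52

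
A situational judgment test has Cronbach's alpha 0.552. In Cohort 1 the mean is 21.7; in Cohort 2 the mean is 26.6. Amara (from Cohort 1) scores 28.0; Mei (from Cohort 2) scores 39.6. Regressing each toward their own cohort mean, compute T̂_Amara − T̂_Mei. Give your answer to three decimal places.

T̂_Amara = 0.552(28.0) + 0.448(21.7) = 25.17760
T̂_Mei = 0.552(39.6) + 0.448(26.6) = 33.77600
Difference = 25.17760 − 33.77600 = -8.59840

-8.598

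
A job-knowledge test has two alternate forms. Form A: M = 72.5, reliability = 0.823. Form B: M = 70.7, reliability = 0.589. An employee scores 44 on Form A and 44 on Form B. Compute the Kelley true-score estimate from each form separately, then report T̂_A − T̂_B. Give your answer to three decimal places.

-5.929

T̂_A = 0.823(44) + 0.177(72.5) = 49.04450
T̂_B = 0.589(44) + 0.411(70.7) = 54.97370
T̂_A − T̂_B = -5.92920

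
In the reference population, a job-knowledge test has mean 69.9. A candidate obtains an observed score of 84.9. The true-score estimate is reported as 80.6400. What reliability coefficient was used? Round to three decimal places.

0.716

T̂ = ρX + (1 − ρ)μ  ⇒  T̂ − μ = ρ(X − μ)
ρ = (T̂ − μ)/(X − μ) = (80.6400 − 69.9) / (84.9 − 69.9) = 10.7400 / 15.0 = 0.71600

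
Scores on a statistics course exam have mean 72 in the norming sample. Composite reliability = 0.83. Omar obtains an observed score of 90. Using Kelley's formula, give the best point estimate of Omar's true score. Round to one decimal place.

86.9

T̂ = 0.83(90) + 0.17(72) = 74.70 + 12.24 = 86.94 → 86.9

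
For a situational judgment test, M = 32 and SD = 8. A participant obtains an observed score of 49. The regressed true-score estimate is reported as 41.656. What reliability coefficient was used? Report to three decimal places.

0.568

T̂ = ρX + (1 − ρ)μ  ⇒  T̂ − μ = ρ(X − μ)
ρ = (T̂ − μ)/(X − μ) = (41.656 − 32) / (49 − 32) = 9.656 / 17.0 = 0.56800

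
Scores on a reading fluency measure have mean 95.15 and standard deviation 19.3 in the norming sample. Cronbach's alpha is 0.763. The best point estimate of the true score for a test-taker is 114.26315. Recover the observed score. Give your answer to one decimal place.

T̂ = ρX + (1 − ρ)μ  ⇒  X = (T̂ − (1 − ρ)μ) / ρ
X = (114.26315 − 0.237 × 95.15) / 0.763 = (114.26315 − 22.55055) / 0.763 = 91.71260 / 0.763 = 120.200

120.2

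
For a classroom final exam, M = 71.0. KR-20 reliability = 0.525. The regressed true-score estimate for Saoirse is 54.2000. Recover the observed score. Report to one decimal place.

T̂ = ρX + (1 − ρ)μ  ⇒  X = (T̂ − (1 − ρ)μ) / ρ
X = (54.2000 − 0.475 × 71.0) / 0.525 = (54.2000 − 33.7250) / 0.525 = 20.4750 / 0.525 = 39.000

39.0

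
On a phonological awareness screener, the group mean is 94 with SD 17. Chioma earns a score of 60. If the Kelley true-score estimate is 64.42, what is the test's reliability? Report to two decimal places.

T̂ = ρX + (1 − ρ)μ  ⇒  T̂ − μ = ρ(X − μ)
ρ = (T̂ − μ)/(X − μ) = (64.42 − 94) / (60 − 94) = -29.58 / -34.0 = 0.8700

0.87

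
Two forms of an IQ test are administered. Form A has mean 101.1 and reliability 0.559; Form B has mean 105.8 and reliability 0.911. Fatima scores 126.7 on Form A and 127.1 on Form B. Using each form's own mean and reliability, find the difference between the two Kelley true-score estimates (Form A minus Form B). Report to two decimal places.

T̂_A = 0.559(126.7) + 0.441(101.1) = 115.4104
T̂_B = 0.911(127.1) + 0.089(105.8) = 125.2043
T̂_A − T̂_B = -9.7939

-9.79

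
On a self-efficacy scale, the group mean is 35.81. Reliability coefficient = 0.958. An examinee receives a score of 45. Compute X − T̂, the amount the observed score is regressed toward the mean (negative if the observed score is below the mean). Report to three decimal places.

T̂ = 0.958(45) + 0.042(35.81) = 43.110 + 1.50402 = 44.61402 → 44.6140
X − T̂ = 45 − 44.6140 = 0.3860 → 0.386

0.386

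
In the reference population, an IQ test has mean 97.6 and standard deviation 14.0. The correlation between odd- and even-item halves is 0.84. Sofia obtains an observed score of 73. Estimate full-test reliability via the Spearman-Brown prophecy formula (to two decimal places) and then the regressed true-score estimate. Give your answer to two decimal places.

Spearman-Brown: ρ = 2r/(1 + r) = 2(0.84)/(1 + 0.84) = 1.680/1.84 = 0.9130 → 0.91
T̂ = 0.91(73) + 0.09(97.6) = 66.43 + 8.784 = 75.214 → 75.21

75.21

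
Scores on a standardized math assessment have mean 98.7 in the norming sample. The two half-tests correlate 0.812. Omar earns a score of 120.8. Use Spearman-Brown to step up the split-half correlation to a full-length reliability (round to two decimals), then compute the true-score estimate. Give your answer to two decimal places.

Spearman-Brown: ρ = 2r/(1 + r) = 2(0.812)/(1 + 0.812) = 1.6240/1.812 = 0.8962 → 0.90
T̂ = 0.90(120.8) + 0.10(98.7) = 108.720 + 9.870 = 118.590 → 118.59

118.59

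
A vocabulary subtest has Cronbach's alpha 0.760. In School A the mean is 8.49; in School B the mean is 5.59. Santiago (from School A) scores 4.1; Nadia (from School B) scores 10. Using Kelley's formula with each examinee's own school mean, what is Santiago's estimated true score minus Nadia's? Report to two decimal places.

-3.79

T̂_Santiago = 0.760(4.1) + 0.240(8.49) = 5.1536
T̂_Nadia = 0.760(10) + 0.240(5.59) = 8.9416
Difference = 5.1536 − 8.9416 = -3.7880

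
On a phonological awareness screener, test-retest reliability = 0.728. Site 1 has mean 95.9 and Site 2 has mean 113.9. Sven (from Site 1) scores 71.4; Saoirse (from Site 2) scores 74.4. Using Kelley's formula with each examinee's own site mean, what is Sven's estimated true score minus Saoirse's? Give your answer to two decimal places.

-7.08

T̂_Sven = 0.728(71.4) + 0.272(95.9) = 78.0640
T̂_Saoirse = 0.728(74.4) + 0.272(113.9) = 85.1440
Difference = 78.0640 − 85.1440 = -7.0800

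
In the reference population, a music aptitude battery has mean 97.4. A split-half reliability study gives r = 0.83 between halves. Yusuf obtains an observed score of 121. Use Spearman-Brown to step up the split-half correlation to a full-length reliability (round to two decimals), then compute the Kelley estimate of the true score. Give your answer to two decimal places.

118.88

Spearman-Brown: ρ = 2r/(1 + r) = 2(0.83)/(1 + 0.83) = 1.660/1.83 = 0.9071 → 0.91
T̂ = 0.91(121) + 0.09(97.4) = 110.11 + 8.766 = 118.876 → 118.88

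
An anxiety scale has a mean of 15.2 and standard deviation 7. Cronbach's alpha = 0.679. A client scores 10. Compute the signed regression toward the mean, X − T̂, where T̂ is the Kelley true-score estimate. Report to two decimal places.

T̂ = ρX + (1 − ρ)μ
  = 0.679 × 10 + 0.321 × 15.2
  = 6.790 + 4.8792
  = 11.6692
  ≈ 11.669
X − T̂ = 10 − 11.669 = -1.669 → -1.67

-1.67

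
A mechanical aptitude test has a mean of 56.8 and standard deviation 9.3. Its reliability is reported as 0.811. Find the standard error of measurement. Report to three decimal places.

4.043

SEM = SD · √(1 − ρ) = 9.3 × √0.189 = 9.3 × 0.4347 = 4.0431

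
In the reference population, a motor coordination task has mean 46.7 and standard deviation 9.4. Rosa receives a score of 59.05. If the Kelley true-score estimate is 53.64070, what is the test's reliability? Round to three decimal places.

T̂ = ρX + (1 − ρ)μ  ⇒  T̂ − μ = ρ(X − μ)
ρ = (T̂ − μ)/(X − μ) = (53.64070 − 46.7) / (59.05 − 46.7) = 6.94070 / 12.35 = 0.56200

0.562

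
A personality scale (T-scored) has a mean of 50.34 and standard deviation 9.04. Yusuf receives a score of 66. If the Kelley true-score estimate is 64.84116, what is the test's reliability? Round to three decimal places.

0.926

T̂ = ρX + (1 − ρ)μ  ⇒  T̂ − μ = ρ(X − μ)
ρ = (T̂ − μ)/(X − μ) = (64.84116 − 50.34) / (66 − 50.34) = 14.50116 / 15.66 = 0.92600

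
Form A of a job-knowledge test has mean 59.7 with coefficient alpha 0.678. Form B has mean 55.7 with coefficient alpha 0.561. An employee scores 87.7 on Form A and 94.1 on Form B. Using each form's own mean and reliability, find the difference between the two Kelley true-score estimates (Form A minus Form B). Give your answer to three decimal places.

1.442

T̂_A = 0.678(87.7) + 0.322(59.7) = 78.68400
T̂_B = 0.561(94.1) + 0.439(55.7) = 77.24240
T̂_A − T̂_B = 1.44160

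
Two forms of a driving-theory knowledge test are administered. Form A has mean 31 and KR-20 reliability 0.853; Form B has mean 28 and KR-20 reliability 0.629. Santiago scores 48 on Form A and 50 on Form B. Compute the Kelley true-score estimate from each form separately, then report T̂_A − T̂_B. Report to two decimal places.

3.66

T̂_A = 0.853(48) + 0.147(31) = 45.5010
T̂_B = 0.629(50) + 0.371(28) = 41.8380
T̂_A − T̂_B = 3.6630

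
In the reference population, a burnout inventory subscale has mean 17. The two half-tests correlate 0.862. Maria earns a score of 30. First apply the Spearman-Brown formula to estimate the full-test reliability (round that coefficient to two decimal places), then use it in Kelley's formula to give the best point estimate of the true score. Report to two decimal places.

29.09

Spearman-Brown: ρ = 2r/(1 + r) = 2(0.862)/(1 + 0.862) = 1.7240/1.862 = 0.9259 → 0.93
T̂ = 0.93(30) + 0.07(17) = 27.90 + 1.19 = 29.090 → 29.09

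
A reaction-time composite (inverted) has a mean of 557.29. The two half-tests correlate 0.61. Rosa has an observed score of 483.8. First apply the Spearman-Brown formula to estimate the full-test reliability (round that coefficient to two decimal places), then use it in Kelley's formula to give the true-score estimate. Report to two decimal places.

501.44

Spearman-Brown: ρ = 2r/(1 + r) = 2(0.61)/(1 + 0.61) = 1.220/1.61 = 0.7578 → 0.76
Kelley's formula gives T̂ = 0.76·483.8 + 0.24·557.29 = 367.688 + 133.7496 = 501.438.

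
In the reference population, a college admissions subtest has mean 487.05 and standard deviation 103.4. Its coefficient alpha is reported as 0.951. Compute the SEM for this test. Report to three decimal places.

SEM = SD · √(1 − ρ) = 103.4 × √0.049 = 103.4 × 0.2214 = 22.8886

22.889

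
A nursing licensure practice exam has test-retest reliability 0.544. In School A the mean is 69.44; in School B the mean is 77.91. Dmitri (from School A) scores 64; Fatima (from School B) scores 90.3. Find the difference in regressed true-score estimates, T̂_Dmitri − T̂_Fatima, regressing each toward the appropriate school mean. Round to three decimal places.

T̂_Dmitri = 0.544(64) + 0.456(69.44) = 66.48064
T̂_Fatima = 0.544(90.3) + 0.456(77.91) = 84.65016
Difference = 66.48064 − 84.65016 = -18.16952

-18.170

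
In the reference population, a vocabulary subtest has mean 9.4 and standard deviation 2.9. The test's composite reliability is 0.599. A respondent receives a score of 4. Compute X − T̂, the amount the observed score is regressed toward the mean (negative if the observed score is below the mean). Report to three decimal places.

-2.165

T̂ = ρX + (1 − ρ)μ
  = 0.599 × 4 + 0.401 × 9.4
  = 2.396 + 3.7694
  = 6.16540
  ≈ 6.1654
X − T̂ = 4 − 6.1654 = -2.1654 → -2.165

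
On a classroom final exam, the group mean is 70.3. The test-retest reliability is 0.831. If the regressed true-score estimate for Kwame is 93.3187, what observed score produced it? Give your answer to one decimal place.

T̂ = ρX + (1 − ρ)μ  ⇒  X = (T̂ − (1 − ρ)μ) / ρ
X = (93.3187 − 0.169 × 70.3) / 0.831 = (93.3187 − 11.8807) / 0.831 = 81.4380 / 0.831 = 98.000

98.0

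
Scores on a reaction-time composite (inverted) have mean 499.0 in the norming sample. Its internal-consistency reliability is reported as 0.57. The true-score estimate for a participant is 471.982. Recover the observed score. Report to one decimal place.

T̂ = ρX + (1 − ρ)μ  ⇒  X = (T̂ − (1 − ρ)μ) / ρ
X = (471.982 − 0.43 × 499.0) / 0.57 = (471.982 − 214.570) / 0.57 = 257.412 / 0.57 = 451.600

451.6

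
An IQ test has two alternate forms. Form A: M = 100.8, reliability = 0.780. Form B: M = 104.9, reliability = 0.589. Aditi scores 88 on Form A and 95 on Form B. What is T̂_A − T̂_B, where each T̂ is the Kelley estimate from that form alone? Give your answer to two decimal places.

T̂_A = 0.780(88) + 0.220(100.8) = 90.8160
T̂_B = 0.589(95) + 0.411(104.9) = 99.0689
T̂_A − T̂_B = -8.2529

-8.25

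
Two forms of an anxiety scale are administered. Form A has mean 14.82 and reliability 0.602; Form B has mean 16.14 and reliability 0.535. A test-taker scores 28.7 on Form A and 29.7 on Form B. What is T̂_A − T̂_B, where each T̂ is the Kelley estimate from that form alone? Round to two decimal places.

T̂_A = 0.602(28.7) + 0.398(14.82) = 23.1758
T̂_B = 0.535(29.7) + 0.465(16.14) = 23.3946
T̂_A − T̂_B = -0.2188

-0.22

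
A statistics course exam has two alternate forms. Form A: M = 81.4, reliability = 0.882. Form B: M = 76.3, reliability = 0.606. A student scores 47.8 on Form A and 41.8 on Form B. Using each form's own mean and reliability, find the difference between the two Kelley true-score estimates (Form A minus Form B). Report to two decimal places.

T̂_A = 0.882(47.8) + 0.118(81.4) = 51.7648
T̂_B = 0.606(41.8) + 0.394(76.3) = 55.3930
T̂_A − T̂_B = -3.6282

-3.63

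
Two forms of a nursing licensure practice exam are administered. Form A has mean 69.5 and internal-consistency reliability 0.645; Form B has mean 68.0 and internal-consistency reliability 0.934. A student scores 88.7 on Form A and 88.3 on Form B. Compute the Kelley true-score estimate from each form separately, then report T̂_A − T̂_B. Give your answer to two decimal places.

T̂_A = 0.645(88.7) + 0.355(69.5) = 81.8840
T̂_B = 0.934(88.3) + 0.066(68.0) = 86.9602
T̂_A − T̂_B = -5.0762

-5.08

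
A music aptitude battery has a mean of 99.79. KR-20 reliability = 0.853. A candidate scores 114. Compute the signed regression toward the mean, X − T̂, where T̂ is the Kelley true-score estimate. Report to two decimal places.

Weight the observed score by reliability and the mean by (1 − reliability): T̂ = 0.853·114 + 0.147·99.79 = 97.242 + 14.66913 = 111.9111.
X − T̂ = 114 − 111.911 = 2.089 → 2.09

2.09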